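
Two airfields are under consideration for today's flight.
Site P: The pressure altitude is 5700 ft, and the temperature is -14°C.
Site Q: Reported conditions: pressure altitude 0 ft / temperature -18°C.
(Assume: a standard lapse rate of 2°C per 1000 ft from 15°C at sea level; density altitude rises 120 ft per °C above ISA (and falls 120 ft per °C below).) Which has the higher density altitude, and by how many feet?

Site P by 7548 ft

Site P: ISA temp = 3.6°C, deviation -17.6°C, DA = 5700 + 120 × (-17.6) = 3588 ft.
Site Q: ISA temp = 15°C, deviation -33°C, DA = 0 + 120 × (-33) = -3960 ft.
Site P is higher by 3588 − (-3960) = 7548 ft.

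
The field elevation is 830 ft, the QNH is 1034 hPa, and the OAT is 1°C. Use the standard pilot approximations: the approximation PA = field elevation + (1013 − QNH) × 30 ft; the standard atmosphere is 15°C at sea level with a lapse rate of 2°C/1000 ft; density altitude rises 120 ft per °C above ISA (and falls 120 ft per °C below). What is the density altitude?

Pressure altitude = 830 + (1013 − 1034) × 30 = 830 + (-630) = 200 ft.
ISA temperature at 200 ft = 15 − 2 × (200/1000) = 14.6°C.
ISA deviation = 1 − 14.6 = -13.6°C.
Density altitude = 200 + 120 × (-13.6) = -1432 ft.

-1432 ft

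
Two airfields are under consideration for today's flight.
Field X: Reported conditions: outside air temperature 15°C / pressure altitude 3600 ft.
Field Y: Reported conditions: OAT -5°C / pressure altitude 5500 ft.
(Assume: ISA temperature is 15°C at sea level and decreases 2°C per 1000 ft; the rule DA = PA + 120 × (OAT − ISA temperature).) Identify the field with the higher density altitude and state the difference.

Field X: ISA temp = 7.8°C, deviation +7.2°C, DA = 3600 + 120 × 7.2 = 4464 ft.
Field Y: ISA temp = 4°C, deviation -9°C, DA = 5500 + 120 × (-9) = 4420 ft.
Field X is higher by 4464 − 4420 = 44 ft.

Field X by 44 ft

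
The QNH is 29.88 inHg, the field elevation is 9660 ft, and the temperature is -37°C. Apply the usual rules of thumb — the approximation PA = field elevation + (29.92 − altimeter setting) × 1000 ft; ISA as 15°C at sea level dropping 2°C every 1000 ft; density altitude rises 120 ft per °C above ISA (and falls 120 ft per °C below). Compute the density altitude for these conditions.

Pressure altitude = 9660 + (29.92 − 29.88) × 1000 = 9660 + (+40) = 9700 ft.
ISA temperature at 9700 ft = 15 − 2 × (9700/1000) = -4.4°C.
ISA deviation = -37 − (-4.4) = -32.6°C.
Density altitude = 9700 + 120 × (-32.6) = 5788 ft.

5788 ft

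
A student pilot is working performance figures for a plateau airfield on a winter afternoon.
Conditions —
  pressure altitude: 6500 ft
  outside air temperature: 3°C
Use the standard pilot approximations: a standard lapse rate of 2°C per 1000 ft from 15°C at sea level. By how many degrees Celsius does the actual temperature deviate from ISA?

ISA temperature at 6500 ft = 15 − 2 × (6500/1000) = 2°C.
Deviation = OAT − ISA = 3 − 2 = +1°C.

ISA+1°C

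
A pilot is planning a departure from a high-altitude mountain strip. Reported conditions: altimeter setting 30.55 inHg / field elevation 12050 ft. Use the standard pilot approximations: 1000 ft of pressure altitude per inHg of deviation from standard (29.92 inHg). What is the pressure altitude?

11420 ft

Pressure correction = (29.92 − 30.55) × 1000 = -630 ft.
Pressure altitude = 12050 + (-630) = 11420 ft.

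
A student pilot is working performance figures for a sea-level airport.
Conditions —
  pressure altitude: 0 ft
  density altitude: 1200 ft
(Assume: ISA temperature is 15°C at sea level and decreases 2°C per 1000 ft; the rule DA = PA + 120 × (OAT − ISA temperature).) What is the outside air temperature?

25°C

Density altitude − pressure altitude = 1200 − 0 = +1200 ft.
At 120 ft/°C that is an ISA deviation of 1200/120 = +10°C.
ISA temperature at 0 ft = 15 − 2 × (0/1000) = 15°C.
OAT = ISA + deviation = 15 + (+10) = 25°C.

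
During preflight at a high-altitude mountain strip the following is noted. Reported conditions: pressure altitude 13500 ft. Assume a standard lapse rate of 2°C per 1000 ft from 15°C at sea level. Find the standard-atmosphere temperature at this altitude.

ISA temperature = 15 − 2 × (13500/1000) = 15 − 27 = -12°C.

-12°C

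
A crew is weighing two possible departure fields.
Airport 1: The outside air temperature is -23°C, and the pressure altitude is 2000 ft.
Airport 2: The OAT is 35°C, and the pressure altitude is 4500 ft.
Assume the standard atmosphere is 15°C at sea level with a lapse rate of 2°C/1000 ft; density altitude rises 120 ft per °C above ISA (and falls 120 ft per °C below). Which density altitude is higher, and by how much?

Airport 1: ISA temp = 11°C, deviation -34°C, DA = 2000 + 120 × (-34) = -2080 ft.
Airport 2: ISA temp = 6°C, deviation +29°C, DA = 4500 + 120 × 29 = 7980 ft.
Airport 2 is higher by 7980 − (-2080) = 10060 ft.

Airport 2 by 10060 ft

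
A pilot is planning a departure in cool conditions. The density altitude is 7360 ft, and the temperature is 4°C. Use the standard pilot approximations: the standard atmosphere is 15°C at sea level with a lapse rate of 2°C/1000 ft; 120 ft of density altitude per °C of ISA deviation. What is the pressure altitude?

DA = PA + 120 × (OAT − (15 − 2·PA/1000)) = PA + 120·OAT − 1800 + 0.24·PA = 1.24·PA + 120·OAT − 1800.
So 1.24·PA = 7360 − 120 × 4 + 1800 = 8680.
PA = 8680 / 1.24 = 7000 ft.

7000 ft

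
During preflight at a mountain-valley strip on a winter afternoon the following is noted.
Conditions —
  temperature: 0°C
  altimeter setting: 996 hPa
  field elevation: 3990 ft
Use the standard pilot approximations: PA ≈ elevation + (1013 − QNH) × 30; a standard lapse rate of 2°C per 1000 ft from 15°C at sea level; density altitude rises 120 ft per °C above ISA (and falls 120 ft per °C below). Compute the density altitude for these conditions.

3780 ft

Pressure altitude = 3990 + (1013 − 996) × 30 = 3990 + (+510) = 4500 ft.
ISA temperature at 4500 ft = 15 − 2 × (4500/1000) = 6°C.
ISA deviation = 0 − 6 = -6°C.
Density altitude = 4500 + 120 × (-6) = 3780 ft.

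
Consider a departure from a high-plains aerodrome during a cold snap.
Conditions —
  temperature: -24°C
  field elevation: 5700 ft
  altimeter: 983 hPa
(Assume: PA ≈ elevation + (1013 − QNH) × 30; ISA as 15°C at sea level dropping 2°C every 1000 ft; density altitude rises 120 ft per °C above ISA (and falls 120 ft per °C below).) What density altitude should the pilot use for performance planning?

3504 ft

Pressure altitude = 5700 + (1013 − 983) × 30 = 5700 + (+900) = 6600 ft.
ISA temperature at 6600 ft = 15 − 2 × (6600/1000) = 1.8°C.
ISA deviation = -24 − 1.8 = -25.8°C.
Density altitude = 6600 + 120 × (-25.8) = 3504 ft.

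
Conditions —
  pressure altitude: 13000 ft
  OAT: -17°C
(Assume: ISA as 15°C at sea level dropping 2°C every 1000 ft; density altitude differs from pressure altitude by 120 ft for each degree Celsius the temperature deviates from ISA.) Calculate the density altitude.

12280 ft

ISA temperature at 13000 ft = 15 − 2 × (13000/1000) = -11°C.
ISA deviation = -17 − (-11) = -6°C.
Density altitude = 13000 + 120 × (-6) = 13000 + (-720) = 12280 ft.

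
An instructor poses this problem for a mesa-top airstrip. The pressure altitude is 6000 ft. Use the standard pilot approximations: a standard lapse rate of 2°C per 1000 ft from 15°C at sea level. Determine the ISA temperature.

3°C

ISA temperature = 15 − 2 × (6000/1000) = 15 − 12 = 3°C.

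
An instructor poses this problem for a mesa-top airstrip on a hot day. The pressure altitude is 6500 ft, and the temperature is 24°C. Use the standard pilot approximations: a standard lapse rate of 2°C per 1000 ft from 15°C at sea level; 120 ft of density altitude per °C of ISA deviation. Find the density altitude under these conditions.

9140 ft

ISA temperature at 6500 ft = 15 − 2 × (6500/1000) = 2°C.
ISA deviation = 24 − 2 = +22°C.
Density altitude = 6500 + 120 × (22) = 6500 + (+2640) = 9140 ft.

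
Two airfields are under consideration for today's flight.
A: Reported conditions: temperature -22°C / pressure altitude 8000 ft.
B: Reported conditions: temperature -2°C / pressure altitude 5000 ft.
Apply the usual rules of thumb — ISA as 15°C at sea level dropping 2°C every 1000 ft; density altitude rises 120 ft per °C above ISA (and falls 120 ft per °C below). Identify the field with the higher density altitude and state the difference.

A: ISA temp = -1°C, deviation -21°C, DA = 8000 + 120 × (-21) = 5480 ft.
B: ISA temp = 5°C, deviation -7°C, DA = 5000 + 120 × (-7) = 4160 ft.
A is higher by 5480 − 4160 = 1320 ft.

A by 1320 ft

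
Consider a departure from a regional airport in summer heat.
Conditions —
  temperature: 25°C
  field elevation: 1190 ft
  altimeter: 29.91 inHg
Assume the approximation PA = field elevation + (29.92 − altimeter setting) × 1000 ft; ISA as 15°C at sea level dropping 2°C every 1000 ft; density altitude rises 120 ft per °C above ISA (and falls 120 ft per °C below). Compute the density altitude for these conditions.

2688 ft

Pressure altitude = 1190 + (29.92 − 29.91) × 1000 = 1190 + (+10) = 1200 ft.
ISA temperature at 1200 ft = 15 − 2 × (1200/1000) = 12.6°C.
ISA deviation = 25 − 12.6 = +12.4°C.
Density altitude = 1200 + 120 × (12.4) = 2688 ft.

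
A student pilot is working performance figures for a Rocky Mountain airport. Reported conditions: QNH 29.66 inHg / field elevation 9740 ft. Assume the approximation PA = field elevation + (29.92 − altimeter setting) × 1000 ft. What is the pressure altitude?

10000 ft

Pressure correction = (29.92 − 29.66) × 1000 = +260 ft.
Pressure altitude = 9740 + (+260) = 10000 ft.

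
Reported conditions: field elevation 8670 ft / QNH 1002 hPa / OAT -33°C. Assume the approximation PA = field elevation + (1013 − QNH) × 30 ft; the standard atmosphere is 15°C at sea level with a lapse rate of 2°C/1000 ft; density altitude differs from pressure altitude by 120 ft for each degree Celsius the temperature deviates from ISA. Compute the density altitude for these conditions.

5400 ft

Pressure altitude = 8670 + (1013 − 1002) × 30 = 8670 + (+330) = 9000 ft.
ISA temperature at 9000 ft = 15 − 2 × (9000/1000) = -3°C.
ISA deviation = -33 − (-3) = -30°C.
Density altitude = 9000 + 120 × (-30) = 5400 ft.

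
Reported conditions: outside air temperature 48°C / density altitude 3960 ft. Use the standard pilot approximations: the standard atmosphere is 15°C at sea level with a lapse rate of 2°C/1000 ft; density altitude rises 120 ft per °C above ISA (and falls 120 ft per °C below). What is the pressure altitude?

DA = PA + 120 × (OAT − (15 − 2·PA/1000)) = PA + 120·OAT − 1800 + 0.24·PA = 1.24·PA + 120·OAT − 1800.
So 1.24·PA = 3960 − 120 × 48 + 1800 = 0.
PA = 0 / 1.24 = 0 ft.

0 ft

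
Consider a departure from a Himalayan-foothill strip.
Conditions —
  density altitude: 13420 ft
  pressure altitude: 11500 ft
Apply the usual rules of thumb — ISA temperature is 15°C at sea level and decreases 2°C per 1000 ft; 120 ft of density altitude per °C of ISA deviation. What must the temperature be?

8°C

Density altitude − pressure altitude = 13420 − 11500 = +1920 ft.
At 120 ft/°C that is an ISA deviation of 1920/120 = +16°C.
ISA temperature at 11500 ft = 15 − 2 × (11500/1000) = -8°C.
OAT = ISA + deviation = -8 + (+16) = 8°C.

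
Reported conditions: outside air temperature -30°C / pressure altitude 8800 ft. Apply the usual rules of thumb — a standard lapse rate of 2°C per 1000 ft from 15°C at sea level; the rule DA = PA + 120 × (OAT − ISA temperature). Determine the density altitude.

5512 ft

ISA temperature at 8800 ft = 15 − 2 × (8800/1000) = -2.6°C.
ISA deviation = -30 − (-2.6) = -27.4°C.
Density altitude = 8800 + 120 × (-27.4) = 8800 + (-3288) = 5512 ft.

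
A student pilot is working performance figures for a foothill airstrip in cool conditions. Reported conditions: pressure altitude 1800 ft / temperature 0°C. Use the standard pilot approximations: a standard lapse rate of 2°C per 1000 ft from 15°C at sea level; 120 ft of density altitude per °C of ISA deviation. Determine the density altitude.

ISA temperature at 1800 ft = 15 − 2 × (1800/1000) = 11.4°C.
ISA deviation = 0 − 11.4 = -11.4°C.
Density altitude = 1800 + 120 × (-11.4) = 1800 + (-1368) = 432 ft.

432 ft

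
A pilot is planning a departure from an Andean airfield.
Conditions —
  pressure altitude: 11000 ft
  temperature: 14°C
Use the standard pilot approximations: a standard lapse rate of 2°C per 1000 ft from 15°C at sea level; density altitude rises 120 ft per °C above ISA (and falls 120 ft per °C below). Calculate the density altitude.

ISA temperature at 11000 ft = 15 − 2 × (11000/1000) = -7°C.
ISA deviation = 14 − (-7) = +21°C.
Density altitude = 11000 + 120 × (21) = 11000 + (+2520) = 13520 ft.

13520 ft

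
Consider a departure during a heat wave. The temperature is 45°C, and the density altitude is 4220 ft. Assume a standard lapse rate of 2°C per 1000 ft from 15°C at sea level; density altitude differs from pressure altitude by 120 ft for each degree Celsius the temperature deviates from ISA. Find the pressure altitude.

500 ft

DA = PA + 120 × (OAT − (15 − 2·PA/1000)) = PA + 120·OAT − 1800 + 0.24·PA = 1.24·PA + 120·OAT − 1800.
So 1.24·PA = 4220 − 120 × 45 + 1800 = 620.
PA = 620 / 1.24 = 500 ft.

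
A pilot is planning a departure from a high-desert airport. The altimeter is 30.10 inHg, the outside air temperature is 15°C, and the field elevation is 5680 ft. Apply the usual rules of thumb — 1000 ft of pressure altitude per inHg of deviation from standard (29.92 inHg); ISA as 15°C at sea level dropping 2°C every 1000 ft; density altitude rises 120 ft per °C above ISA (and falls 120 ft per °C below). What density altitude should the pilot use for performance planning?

Pressure altitude = 5680 + (29.92 − 30.10) × 1000 = 5680 + (-180) = 5500 ft.
ISA temperature at 5500 ft = 15 − 2 × (5500/1000) = 4°C.
ISA deviation = 15 − 4 = +11°C.
Density altitude = 5500 + 120 × (11) = 6820 ft.

6820 ft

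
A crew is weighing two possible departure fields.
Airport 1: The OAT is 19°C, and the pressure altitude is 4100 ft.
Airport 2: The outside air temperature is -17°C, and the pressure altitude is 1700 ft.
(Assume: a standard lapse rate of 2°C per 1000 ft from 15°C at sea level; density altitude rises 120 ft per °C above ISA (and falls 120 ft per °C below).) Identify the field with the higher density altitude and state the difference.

Airport 1 by 7296 ft

Airport 1: ISA temp = 6.8°C, deviation +12.2°C, DA = 4100 + 120 × 12.2 = 5564 ft.
Airport 2: ISA temp = 11.6°C, deviation -28.6°C, DA = 1700 + 120 × (-28.6) = -1732 ft.
Airport 1 is higher by 5564 − (-1732) = 7296 ft.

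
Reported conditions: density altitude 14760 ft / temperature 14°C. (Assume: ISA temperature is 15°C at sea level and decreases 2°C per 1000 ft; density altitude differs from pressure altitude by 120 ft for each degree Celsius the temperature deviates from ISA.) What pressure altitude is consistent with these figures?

DA = PA + 120 × (OAT − (15 − 2·PA/1000)) = PA + 120·OAT − 1800 + 0.24·PA = 1.24·PA + 120·OAT − 1800.
So 1.24·PA = 14760 − 120 × 14 + 1800 = 14880.
PA = 14880 / 1.24 = 12000 ft.

12000 ft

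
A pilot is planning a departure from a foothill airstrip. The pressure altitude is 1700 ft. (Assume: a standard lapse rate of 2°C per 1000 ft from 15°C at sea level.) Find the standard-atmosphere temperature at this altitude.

ISA temperature = 15 − 2 × (1700/1000) = 15 − 3.4 = 11.6°C.

11.6°C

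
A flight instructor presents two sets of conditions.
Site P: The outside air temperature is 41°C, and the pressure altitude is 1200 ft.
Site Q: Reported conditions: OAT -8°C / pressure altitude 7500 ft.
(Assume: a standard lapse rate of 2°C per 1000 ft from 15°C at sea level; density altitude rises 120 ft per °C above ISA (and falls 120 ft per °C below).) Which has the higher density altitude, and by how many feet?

Site Q by 1932 ft

Site P: ISA temp = 12.6°C, deviation +28.4°C, DA = 1200 + 120 × 28.4 = 4608 ft.
Site Q: ISA temp = 0°C, deviation -8°C, DA = 7500 + 120 × (-8) = 6540 ft.
Site Q is higher by 6540 − 4608 = 1932 ft.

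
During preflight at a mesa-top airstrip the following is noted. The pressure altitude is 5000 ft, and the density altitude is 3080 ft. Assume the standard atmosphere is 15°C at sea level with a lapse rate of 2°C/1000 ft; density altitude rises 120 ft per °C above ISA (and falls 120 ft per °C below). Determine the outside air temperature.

-11°C

Density altitude − pressure altitude = 3080 − 5000 = -1920 ft.
At 120 ft/°C that is an ISA deviation of -1920/120 = -16°C.
ISA temperature at 5000 ft = 15 − 2 × (5000/1000) = 5°C.
OAT = ISA + deviation = 5 + (-16) = -11°C.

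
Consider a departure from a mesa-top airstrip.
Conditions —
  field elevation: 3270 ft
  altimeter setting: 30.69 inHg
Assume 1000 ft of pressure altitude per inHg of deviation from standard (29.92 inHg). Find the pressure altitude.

2500 ft

Pressure correction = (29.92 − 30.69) × 1000 = -770 ft.
Pressure altitude = 3270 + (-770) = 2500 ft.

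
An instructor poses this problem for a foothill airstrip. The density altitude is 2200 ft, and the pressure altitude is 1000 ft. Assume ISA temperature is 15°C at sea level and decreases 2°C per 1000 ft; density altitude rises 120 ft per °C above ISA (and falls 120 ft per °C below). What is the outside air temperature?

Density altitude − pressure altitude = 2200 − 1000 = +1200 ft.
At 120 ft/°C that is an ISA deviation of 1200/120 = +10°C.
ISA temperature at 1000 ft = 15 − 2 × (1000/1000) = 13°C.
OAT = ISA + deviation = 13 + (+10) = 23°C.

23°C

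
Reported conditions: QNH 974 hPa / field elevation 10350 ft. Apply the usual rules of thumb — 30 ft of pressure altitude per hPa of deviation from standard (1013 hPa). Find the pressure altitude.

Pressure correction = (1013 − 974) × 30 = +1170 ft.
Pressure altitude = 10350 + (+1170) = 11520 ft.

11520 ft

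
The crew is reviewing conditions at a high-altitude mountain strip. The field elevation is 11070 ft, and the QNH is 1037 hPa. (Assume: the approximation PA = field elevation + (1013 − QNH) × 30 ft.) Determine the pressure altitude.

10350 ft

Pressure correction = (1013 − 1037) × 30 = -720 ft.
Pressure altitude = 11070 + (-720) = 10350 ft.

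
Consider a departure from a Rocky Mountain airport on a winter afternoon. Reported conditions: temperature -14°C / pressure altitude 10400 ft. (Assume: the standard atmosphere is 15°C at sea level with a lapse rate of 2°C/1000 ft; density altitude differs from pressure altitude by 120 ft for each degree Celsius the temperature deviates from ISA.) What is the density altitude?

9416 ft

ISA temperature at 10400 ft = 15 − 2 × (10400/1000) = -5.8°C.
ISA deviation = -14 − (-5.8) = -8.2°C.
Density altitude = 10400 + 120 × (-8.2) = 10400 + (-984) = 9416 ft.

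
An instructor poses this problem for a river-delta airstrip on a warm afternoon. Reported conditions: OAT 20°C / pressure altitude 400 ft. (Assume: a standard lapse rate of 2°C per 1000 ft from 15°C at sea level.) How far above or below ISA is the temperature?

ISA temperature at 400 ft = 15 − 2 × (400/1000) = 14.2°C.
Deviation = OAT − ISA = 20 − 14.2 = +5.8°C.

ISA+5.8°C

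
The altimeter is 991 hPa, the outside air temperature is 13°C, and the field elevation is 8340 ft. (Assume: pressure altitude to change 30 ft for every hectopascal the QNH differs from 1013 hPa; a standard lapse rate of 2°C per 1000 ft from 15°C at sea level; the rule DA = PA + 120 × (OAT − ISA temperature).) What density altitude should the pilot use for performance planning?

10920 ft

Pressure altitude = 8340 + (1013 − 991) × 30 = 8340 + (+660) = 9000 ft.
ISA temperature at 9000 ft = 15 − 2 × (9000/1000) = -3°C.
ISA deviation = 13 − (-3) = +16°C.
Density altitude = 9000 + 120 × (16) = 10920 ft.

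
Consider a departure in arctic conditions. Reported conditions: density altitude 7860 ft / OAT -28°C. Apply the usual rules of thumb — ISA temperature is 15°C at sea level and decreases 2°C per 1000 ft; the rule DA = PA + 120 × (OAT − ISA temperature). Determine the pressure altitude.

DA = PA + 120 × (OAT − (15 − 2·PA/1000)) = PA + 120·OAT − 1800 + 0.24·PA = 1.24·PA + 120·OAT − 1800.
So 1.24·PA = 7860 − 120 × (-28) + 1800 = 13020.
PA = 13020 / 1.24 = 10500 ft.

10500 ft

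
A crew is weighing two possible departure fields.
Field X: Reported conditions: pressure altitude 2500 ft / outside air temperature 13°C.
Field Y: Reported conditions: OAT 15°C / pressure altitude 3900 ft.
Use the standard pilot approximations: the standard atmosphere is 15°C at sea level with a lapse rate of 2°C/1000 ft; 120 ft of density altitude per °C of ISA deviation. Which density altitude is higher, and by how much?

Field X: ISA temp = 10°C, deviation +3°C, DA = 2500 + 120 × 3 = 2860 ft.
Field Y: ISA temp = 7.2°C, deviation +7.8°C, DA = 3900 + 120 × 7.8 = 4836 ft.
Field Y is higher by 4836 − 2860 = 1976 ft.

Field Y by 1976 ft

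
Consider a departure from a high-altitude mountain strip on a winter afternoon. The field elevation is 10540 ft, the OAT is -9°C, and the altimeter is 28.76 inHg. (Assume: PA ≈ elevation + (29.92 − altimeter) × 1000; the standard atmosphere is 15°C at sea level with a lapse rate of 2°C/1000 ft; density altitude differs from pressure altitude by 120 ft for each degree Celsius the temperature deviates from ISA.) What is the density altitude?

11628 ft

Pressure altitude = 10540 + (29.92 − 28.76) × 1000 = 10540 + (+1160) = 11700 ft.
ISA temperature at 11700 ft = 15 − 2 × (11700/1000) = -8.4°C.
ISA deviation = -9 − (-8.4) = -0.6°C.
Density altitude = 11700 + 120 × (-0.6) = 11628 ft.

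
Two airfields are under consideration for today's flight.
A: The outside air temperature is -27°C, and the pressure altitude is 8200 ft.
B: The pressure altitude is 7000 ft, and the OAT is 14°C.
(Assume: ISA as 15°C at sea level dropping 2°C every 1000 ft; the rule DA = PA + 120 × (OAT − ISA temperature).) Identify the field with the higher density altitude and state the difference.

B by 3432 ft

A: ISA temp = -1.4°C, deviation -25.6°C, DA = 8200 + 120 × (-25.6) = 5128 ft.
B: ISA temp = 1°C, deviation +13°C, DA = 7000 + 120 × 13 = 8560 ft.
B is higher by 8560 − 5128 = 3432 ft.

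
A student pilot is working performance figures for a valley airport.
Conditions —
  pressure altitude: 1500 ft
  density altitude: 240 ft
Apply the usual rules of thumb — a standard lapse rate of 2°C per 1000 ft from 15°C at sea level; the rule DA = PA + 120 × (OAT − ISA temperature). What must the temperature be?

Density altitude − pressure altitude = 240 − 1500 = -1260 ft.
At 120 ft/°C that is an ISA deviation of -1260/120 = -10.5°C.
ISA temperature at 1500 ft = 15 − 2 × (1500/1000) = 12°C.
OAT = ISA + deviation = 12 + (-10.5) = 1.5°C.

1.5°C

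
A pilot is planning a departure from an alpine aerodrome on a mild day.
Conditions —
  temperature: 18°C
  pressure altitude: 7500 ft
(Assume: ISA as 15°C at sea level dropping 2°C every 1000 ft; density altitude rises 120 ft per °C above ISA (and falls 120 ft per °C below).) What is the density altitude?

9660 ft

ISA temperature at 7500 ft = 15 − 2 × (7500/1000) = 0°C.
ISA deviation = 18 − 0 = +18°C.
Density altitude = 7500 + 120 × (18) = 7500 + (+2160) = 9660 ft.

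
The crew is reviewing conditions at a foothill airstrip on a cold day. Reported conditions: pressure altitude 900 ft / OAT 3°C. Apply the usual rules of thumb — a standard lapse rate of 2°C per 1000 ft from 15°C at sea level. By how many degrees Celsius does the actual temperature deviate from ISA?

ISA temperature at 900 ft = 15 − 2 × (900/1000) = 13.2°C.
Deviation = OAT − ISA = 3 − 13.2 = -10.2°C.

ISA-10.2°C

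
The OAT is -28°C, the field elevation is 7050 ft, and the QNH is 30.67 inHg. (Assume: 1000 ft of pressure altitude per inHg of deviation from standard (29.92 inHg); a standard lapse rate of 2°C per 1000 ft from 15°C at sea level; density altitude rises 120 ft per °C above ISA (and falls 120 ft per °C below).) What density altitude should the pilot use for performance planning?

Pressure altitude = 7050 + (29.92 − 30.67) × 1000 = 7050 + (-750) = 6300 ft.
ISA temperature at 6300 ft = 15 − 2 × (6300/1000) = 2.4°C.
ISA deviation = -28 − 2.4 = -30.4°C.
Density altitude = 6300 + 120 × (-30.4) = 2652 ft.

2652 ft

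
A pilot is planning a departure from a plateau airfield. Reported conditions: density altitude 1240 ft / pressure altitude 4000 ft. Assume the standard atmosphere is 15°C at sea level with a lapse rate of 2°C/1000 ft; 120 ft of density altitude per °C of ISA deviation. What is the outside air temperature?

-16°C

Density altitude − pressure altitude = 1240 − 4000 = -2760 ft.
At 120 ft/°C that is an ISA deviation of -2760/120 = -23°C.
ISA temperature at 4000 ft = 15 − 2 × (4000/1000) = 7°C.
OAT = ISA + deviation = 7 + (-23) = -16°C.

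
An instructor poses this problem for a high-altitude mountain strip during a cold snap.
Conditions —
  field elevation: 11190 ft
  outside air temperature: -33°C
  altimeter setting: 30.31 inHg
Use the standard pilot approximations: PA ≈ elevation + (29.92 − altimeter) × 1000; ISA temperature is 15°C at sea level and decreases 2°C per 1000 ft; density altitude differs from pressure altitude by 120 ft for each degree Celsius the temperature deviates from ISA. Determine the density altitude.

Pressure altitude = 11190 + (29.92 − 30.31) × 1000 = 11190 + (-390) = 10800 ft.
ISA temperature at 10800 ft = 15 − 2 × (10800/1000) = -6.6°C.
ISA deviation = -33 − (-6.6) = -26.4°C.
Density altitude = 10800 + 120 × (-26.4) = 7632 ft.

7632 ft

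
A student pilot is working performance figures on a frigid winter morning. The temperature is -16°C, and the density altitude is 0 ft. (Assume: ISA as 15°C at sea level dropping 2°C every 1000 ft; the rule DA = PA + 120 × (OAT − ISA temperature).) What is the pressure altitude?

3000 ft

DA = PA + 120 × (OAT − (15 − 2·PA/1000)) = PA + 120·OAT − 1800 + 0.24·PA = 1.24·PA + 120·OAT − 1800.
So 1.24·PA = 0 − 120 × (-16) + 1800 = 3720.
PA = 3720 / 1.24 = 3000 ft.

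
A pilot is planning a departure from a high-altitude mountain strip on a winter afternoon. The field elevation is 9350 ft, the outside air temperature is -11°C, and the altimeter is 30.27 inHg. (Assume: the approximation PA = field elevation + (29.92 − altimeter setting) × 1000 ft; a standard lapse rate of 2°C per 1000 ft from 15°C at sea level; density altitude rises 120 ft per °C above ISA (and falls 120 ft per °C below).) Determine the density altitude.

Pressure altitude = 9350 + (29.92 − 30.27) × 1000 = 9350 + (-350) = 9000 ft.
ISA temperature at 9000 ft = 15 − 2 × (9000/1000) = -3°C.
ISA deviation = -11 − (-3) = -8°C.
Density altitude = 9000 + 120 × (-8) = 8040 ft.

8040 ft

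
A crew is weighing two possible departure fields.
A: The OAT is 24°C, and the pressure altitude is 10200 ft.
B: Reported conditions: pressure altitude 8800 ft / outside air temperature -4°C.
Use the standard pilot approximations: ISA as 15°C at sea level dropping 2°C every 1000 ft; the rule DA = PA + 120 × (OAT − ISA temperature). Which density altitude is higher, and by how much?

A by 5096 ft

A: ISA temp = -5.4°C, deviation +29.4°C, DA = 10200 + 120 × 29.4 = 13728 ft.
B: ISA temp = -2.6°C, deviation -1.4°C, DA = 8800 + 120 × (-1.4) = 8632 ft.
A is higher by 13728 − 8632 = 5096 ft.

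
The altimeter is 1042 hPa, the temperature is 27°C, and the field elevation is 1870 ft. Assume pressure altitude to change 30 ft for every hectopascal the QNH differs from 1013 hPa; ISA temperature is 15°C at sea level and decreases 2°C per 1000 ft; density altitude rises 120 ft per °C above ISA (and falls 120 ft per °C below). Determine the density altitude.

2680 ft

Pressure altitude = 1870 + (1013 − 1042) × 30 = 1870 + (-870) = 1000 ft.
ISA temperature at 1000 ft = 15 − 2 × (1000/1000) = 13°C.
ISA deviation = 27 − 13 = +14°C.
Density altitude = 1000 + 120 × (14) = 2680 ft.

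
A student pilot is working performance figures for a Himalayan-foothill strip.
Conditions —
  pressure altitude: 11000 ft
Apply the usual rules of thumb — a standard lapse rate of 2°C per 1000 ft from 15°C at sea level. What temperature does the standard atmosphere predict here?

ISA temperature = 15 − 2 × (11000/1000) = 15 − 22 = -7°C.

-7°C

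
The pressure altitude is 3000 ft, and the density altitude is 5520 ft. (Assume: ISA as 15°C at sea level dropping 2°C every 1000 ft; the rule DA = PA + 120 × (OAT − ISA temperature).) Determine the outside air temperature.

Density altitude − pressure altitude = 5520 − 3000 = +2520 ft.
At 120 ft/°C that is an ISA deviation of 2520/120 = +21°C.
ISA temperature at 3000 ft = 15 − 2 × (3000/1000) = 9°C.
OAT = ISA + deviation = 9 + (+21) = 30°C.

30°C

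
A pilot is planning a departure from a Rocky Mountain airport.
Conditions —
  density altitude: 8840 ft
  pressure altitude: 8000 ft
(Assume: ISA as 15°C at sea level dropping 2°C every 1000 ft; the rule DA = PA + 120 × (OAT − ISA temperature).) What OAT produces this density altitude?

Density altitude − pressure altitude = 8840 − 8000 = +840 ft.
At 120 ft/°C that is an ISA deviation of 840/120 = +7°C.
ISA temperature at 8000 ft = 15 − 2 × (8000/1000) = -1°C.
OAT = ISA + deviation = -1 + (+7) = 6°C.

6°C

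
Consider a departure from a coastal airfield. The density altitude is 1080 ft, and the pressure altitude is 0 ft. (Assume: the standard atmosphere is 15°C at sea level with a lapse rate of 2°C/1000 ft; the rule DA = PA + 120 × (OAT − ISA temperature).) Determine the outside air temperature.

24°C

Density altitude − pressure altitude = 1080 − 0 = +1080 ft.
At 120 ft/°C that is an ISA deviation of 1080/120 = +9°C.
ISA temperature at 0 ft = 15 − 2 × (0/1000) = 15°C.
OAT = ISA + deviation = 15 + (+9) = 24°C.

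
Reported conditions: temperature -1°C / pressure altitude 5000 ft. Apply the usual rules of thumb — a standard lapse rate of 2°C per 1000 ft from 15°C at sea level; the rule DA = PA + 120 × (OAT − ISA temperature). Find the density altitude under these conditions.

4280 ft

ISA temperature at 5000 ft = 15 − 2 × (5000/1000) = 5°C.
ISA deviation = -1 − 5 = -6°C.
Density altitude = 5000 + 120 × (-6) = 5000 + (-720) = 4280 ft.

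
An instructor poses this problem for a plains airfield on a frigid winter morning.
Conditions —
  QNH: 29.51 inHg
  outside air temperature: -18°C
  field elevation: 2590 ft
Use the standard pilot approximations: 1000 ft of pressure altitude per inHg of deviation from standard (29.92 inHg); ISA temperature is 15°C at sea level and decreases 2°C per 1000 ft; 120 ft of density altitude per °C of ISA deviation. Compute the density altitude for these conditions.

-240 ft

Pressure altitude = 2590 + (29.92 − 29.51) × 1000 = 2590 + (+410) = 3000 ft.
ISA temperature at 3000 ft = 15 − 2 × (3000/1000) = 9°C.
ISA deviation = -18 − 9 = -27°C.
Density altitude = 3000 + 120 × (-27) = -240 ft.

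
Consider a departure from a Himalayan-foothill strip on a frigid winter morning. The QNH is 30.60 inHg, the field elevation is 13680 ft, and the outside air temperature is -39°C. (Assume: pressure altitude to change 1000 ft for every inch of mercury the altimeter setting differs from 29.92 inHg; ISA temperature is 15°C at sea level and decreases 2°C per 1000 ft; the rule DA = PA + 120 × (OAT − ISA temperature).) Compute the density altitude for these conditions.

Pressure altitude = 13680 + (29.92 − 30.60) × 1000 = 13680 + (-680) = 13000 ft.
ISA temperature at 13000 ft = 15 − 2 × (13000/1000) = -11°C.
ISA deviation = -39 − (-11) = -28°C.
Density altitude = 13000 + 120 × (-28) = 9640 ft.

9640 ft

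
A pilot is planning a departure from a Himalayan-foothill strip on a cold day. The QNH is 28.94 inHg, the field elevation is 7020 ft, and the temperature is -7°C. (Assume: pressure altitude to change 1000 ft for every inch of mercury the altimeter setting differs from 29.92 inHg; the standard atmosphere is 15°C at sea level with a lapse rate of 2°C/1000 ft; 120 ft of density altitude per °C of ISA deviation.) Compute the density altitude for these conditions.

Pressure altitude = 7020 + (29.92 − 28.94) × 1000 = 7020 + (+980) = 8000 ft.
ISA temperature at 8000 ft = 15 − 2 × (8000/1000) = -1°C.
ISA deviation = -7 − (-1) = -6°C.
Density altitude = 8000 + 120 × (-6) = 7280 ft.

7280 ft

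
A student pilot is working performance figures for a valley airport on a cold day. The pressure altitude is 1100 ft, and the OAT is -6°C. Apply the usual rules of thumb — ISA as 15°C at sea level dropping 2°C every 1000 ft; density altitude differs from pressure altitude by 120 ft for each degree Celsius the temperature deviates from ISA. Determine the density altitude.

ISA temperature at 1100 ft = 15 − 2 × (1100/1000) = 12.8°C.
ISA deviation = -6 − 12.8 = -18.8°C.
Density altitude = 1100 + 120 × (-18.8) = 1100 + (-2256) = -1156 ft.

-1156 ft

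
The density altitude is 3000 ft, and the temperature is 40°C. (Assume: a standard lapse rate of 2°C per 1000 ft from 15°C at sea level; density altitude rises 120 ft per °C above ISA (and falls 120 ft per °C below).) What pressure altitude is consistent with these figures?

DA = PA + 120 × (OAT − (15 − 2·PA/1000)) = PA + 120·OAT − 1800 + 0.24·PA = 1.24·PA + 120·OAT − 1800.
So 1.24·PA = 3000 − 120 × 40 + 1800 = 0.
PA = 0 / 1.24 = 0 ft.

0 ft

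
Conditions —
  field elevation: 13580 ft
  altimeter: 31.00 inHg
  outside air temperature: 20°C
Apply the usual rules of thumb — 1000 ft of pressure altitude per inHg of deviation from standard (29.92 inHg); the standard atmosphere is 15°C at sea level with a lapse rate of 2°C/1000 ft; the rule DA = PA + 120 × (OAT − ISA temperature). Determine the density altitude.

16100 ft

Pressure altitude = 13580 + (29.92 − 31.00) × 1000 = 13580 + (-1080) = 12500 ft.
ISA temperature at 12500 ft = 15 − 2 × (12500/1000) = -10°C.
ISA deviation = 20 − (-10) = +30°C.
Density altitude = 12500 + 120 × (30) = 16100 ft.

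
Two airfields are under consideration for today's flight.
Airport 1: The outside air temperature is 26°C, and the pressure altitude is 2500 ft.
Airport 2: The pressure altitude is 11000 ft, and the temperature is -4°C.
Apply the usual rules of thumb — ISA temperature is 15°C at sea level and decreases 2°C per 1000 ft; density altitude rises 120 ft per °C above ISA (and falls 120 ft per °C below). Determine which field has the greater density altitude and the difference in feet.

Airport 2 by 6940 ft

Airport 1: ISA temp = 10°C, deviation +16°C, DA = 2500 + 120 × 16 = 4420 ft.
Airport 2: ISA temp = -7°C, deviation +3°C, DA = 11000 + 120 × 3 = 11360 ft.
Airport 2 is higher by 11360 − 4420 = 6940 ft.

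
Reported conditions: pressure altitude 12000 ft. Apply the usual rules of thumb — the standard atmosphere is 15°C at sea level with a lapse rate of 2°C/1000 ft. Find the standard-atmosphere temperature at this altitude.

ISA temperature = 15 − 2 × (12000/1000) = 15 − 24 = -9°C.

-9°C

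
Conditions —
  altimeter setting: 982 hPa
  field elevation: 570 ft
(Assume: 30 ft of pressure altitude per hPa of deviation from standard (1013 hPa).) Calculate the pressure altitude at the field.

1500 ft

Pressure correction = (1013 − 982) × 30 = +930 ft.
Pressure altitude = 570 + (+930) = 1500 ft.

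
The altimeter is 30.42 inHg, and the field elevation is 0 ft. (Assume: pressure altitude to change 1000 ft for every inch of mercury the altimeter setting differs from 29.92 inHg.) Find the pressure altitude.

Pressure correction = (29.92 − 30.42) × 1000 = -500 ft.
Pressure altitude = 0 + (-500) = -500 ft.

-500 ft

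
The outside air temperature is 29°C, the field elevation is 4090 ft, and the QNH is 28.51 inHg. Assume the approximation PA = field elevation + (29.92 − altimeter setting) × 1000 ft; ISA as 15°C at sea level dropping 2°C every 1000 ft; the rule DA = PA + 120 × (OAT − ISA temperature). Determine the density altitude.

8500 ft

Pressure altitude = 4090 + (29.92 − 28.51) × 1000 = 4090 + (+1410) = 5500 ft.
ISA temperature at 5500 ft = 15 − 2 × (5500/1000) = 4°C.
ISA deviation = 29 − 4 = +25°C.
Density altitude = 5500 + 120 × (25) = 8500 ft.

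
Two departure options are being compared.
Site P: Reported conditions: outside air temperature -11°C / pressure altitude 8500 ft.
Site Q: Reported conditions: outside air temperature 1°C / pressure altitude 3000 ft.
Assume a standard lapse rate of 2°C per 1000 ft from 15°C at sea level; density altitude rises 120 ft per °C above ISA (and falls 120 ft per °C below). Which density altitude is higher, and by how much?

Site P: ISA temp = -2°C, deviation -9°C, DA = 8500 + 120 × (-9) = 7420 ft.
Site Q: ISA temp = 9°C, deviation -8°C, DA = 3000 + 120 × (-8) = 2040 ft.
Site P is higher by 7420 − 2040 = 5380 ft.

Site P by 5380 ft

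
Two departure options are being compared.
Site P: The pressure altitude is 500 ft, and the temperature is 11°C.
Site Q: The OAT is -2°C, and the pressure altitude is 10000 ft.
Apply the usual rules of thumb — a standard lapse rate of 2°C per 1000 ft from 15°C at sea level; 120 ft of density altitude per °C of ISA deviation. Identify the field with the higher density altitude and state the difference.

Site Q by 10220 ft

Site P: ISA temp = 14°C, deviation -3°C, DA = 500 + 120 × (-3) = 140 ft.
Site Q: ISA temp = -5°C, deviation +3°C, DA = 10000 + 120 × 3 = 10360 ft.
Site Q is higher by 10360 − 140 = 10220 ft.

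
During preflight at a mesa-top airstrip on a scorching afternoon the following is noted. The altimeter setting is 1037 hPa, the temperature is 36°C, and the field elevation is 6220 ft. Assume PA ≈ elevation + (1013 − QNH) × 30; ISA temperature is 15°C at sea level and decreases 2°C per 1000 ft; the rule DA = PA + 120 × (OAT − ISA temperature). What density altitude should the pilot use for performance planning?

9340 ft

Pressure altitude = 6220 + (1013 − 1037) × 30 = 6220 + (-720) = 5500 ft.
ISA temperature at 5500 ft = 15 − 2 × (5500/1000) = 4°C.
ISA deviation = 36 − 4 = +32°C.
Density altitude = 5500 + 120 × (32) = 9340 ft.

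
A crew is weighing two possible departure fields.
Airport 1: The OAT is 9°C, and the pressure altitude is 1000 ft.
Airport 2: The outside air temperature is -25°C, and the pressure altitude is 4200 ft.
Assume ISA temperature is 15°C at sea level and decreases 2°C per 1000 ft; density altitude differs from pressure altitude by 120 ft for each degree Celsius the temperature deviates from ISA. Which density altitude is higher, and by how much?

Airport 1 by 112 ft

Airport 1: ISA temp = 13°C, deviation -4°C, DA = 1000 + 120 × (-4) = 520 ft.
Airport 2: ISA temp = 6.6°C, deviation -31.6°C, DA = 4200 + 120 × (-31.6) = 408 ft.
Airport 1 is higher by 520 − 408 = 112 ft.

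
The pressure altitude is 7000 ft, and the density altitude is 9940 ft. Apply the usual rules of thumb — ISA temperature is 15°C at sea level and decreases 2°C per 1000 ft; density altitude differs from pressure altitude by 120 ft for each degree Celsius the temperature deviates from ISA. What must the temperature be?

25.5°C

Density altitude − pressure altitude = 9940 − 7000 = +2940 ft.
At 120 ft/°C that is an ISA deviation of 2940/120 = +24.5°C.
ISA temperature at 7000 ft = 15 − 2 × (7000/1000) = 1°C.
OAT = ISA + deviation = 1 + (+24.5) = 25.5°C.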